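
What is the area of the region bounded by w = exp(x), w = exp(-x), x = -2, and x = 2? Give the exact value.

The difference (exp(x)) - (exp(-x)) = exp(x) - exp(-x) changes sign at x = 0 inside [-2, 2], so split the integral there.
∫[-2,0] (exp(x) - exp(-x)) dx = -exp(2) - exp(-2) + 2; the area of that piece is -2 + exp(-2) + exp(2).
∫[0,2] (exp(x) - exp(-x)) dx = -2 + exp(-2) + exp(2).
Total area = (-2 + exp(-2) + exp(2)) + (-2 + exp(-2) + exp(2)) = -4 + 2*exp(-2) + 2*exp(2).

-4 + 2*exp(-2) + 2*exp(2)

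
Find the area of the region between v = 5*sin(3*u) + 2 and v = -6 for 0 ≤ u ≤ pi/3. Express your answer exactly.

On [0, pi/3], (5*sin(3*u) + 2) - (-6) = 5*sin(3*u) + 8 is ≥ 0 throughout, so the area is a single integral of |5*sin(3*u) + 8|.
∫[0,pi/3] (5*sin(3*u) + 8) du = 10/3 + 8*pi/3.

10/3 + 8*pi/3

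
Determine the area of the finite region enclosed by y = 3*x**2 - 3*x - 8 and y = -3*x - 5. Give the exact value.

4

Set the curves equal: 3*x**2 - 3*x - 8 = -3*x - 5, so 3*x**2 - 3 = 0, which factors as 3*(x - 1)*(x + 1) = 0. The curves meet at x = -1, 1.
On [-1, 1], y = -3*x - 5 is on top; that piece has area ∫[-1,1] (-(3*x**2 - 3)) dx = 4.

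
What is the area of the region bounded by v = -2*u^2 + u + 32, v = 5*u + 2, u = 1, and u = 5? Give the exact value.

The difference (-2*u^2 + u + 32) - (5*u + 2) = -2*u^2 - 4*u + 30 changes sign at u = 3 inside [1, 5], so split the integral there.
∫[1,3] (-2*u^2 - 4*u + 30) du = 80/3.
∫[3,5] (-2*u^2 - 4*u + 30) du = -112/3; the area of that piece is 112/3.
Total area = 80/3 + 112/3 = 64.

64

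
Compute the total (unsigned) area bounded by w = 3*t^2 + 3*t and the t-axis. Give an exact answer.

1/2

The curve meets the t-axis where 3*t^2 + 3*t = 0, i.e. 3*t*(t + 1) = 0, at t = -1, 0.
On [-1, 0] the curve lies below the axis; ∫[-1,0] (3*t^2 + 3*t) dt = -1/2, giving area 1/2.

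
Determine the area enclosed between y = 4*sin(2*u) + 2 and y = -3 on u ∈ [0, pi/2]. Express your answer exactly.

4 + 5*pi/2

On [0, pi/2], (4*sin(2*u) + 2) - (-3) = 4*sin(2*u) + 5 is ≥ 0 throughout, so the area is a single integral of |4*sin(2*u) + 5|.
∫[0,pi/2] (4*sin(2*u) + 5) du = 4 + 5*pi/2.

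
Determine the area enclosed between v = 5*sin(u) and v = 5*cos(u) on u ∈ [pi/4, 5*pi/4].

10*sqrt(2)

On [pi/4, 5*pi/4], (5*sin(u)) - (5*cos(u)) = 5*sin(u) - 5*cos(u) is ≥ 0 throughout, so the area is a single integral of |5*sin(u) - 5*cos(u)|.
∫[pi/4,5*pi/4] (5*sin(u) - 5*cos(u)) du = 10*sqrt(2).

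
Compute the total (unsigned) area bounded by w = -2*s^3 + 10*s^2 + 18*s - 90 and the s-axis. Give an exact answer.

1136/3

The curve meets the s-axis where -2*s^3 + 10*s^2 + 18*s - 90 = 0, i.e. -2*(s - 5)*(s - 3)*(s + 3) = 0, at s = -3, 3, 5.
On [-3, 3] the curve lies below the axis; ∫[-3,3] (-2*s^3 + 10*s^2 + 18*s - 90) ds = -360, giving area 360.
On [3, 5] the curve lies above the axis; ∫[3,5] (-2*s^3 + 10*s^2 + 18*s - 90) ds = 56/3, giving area 56/3.
Total area = 360 + 56/3 = 1136/3.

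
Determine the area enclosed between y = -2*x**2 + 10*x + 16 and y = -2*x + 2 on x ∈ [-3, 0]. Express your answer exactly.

134/3

The difference (-2*x**2 + 10*x + 16) - (-2*x + 2) = -2*x**2 + 12*x + 14 changes sign at x = -1 inside [-3, 0], so split the integral there.
∫[-3,-1] (-2*x**2 + 12*x + 14) dx = -112/3; the area of that piece is 112/3.
∫[-1,0] (-2*x**2 + 12*x + 14) dx = 22/3.
Total area = 112/3 + 22/3 = 134/3.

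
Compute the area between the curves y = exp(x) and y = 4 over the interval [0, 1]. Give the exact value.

5 - exp(1)

On [0, 1], (exp(x)) - (4) = exp(x) - 4 is ≤ 0 throughout, so the area is a single integral of |exp(x) - 4|.
∫[0,1] (exp(x) - 4) dx = -5 + exp(1); the area of that piece is 5 - exp(1).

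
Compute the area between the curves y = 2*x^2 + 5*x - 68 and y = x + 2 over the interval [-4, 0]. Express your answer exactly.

On [-4, 0], (2*x^2 + 5*x - 68) - (x + 2) = 2*x^2 + 4*x - 70 is ≤ 0 throughout, so the area is a single integral of |2*x^2 + 4*x - 70|.
∫[-4,0] (2*x^2 + 4*x - 70) dx = -808/3; the area of that piece is 808/3.

808/3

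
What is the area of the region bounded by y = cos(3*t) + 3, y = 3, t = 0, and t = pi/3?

The difference (cos(3*t) + 3) - (3) = cos(3*t) changes sign at t = pi/6 inside [0, pi/3], so split the integral there.
∫[0,pi/6] (cos(3*t)) dt = 1/3.
∫[pi/6,pi/3] (cos(3*t)) dt = -1/3; the area of that piece is 1/3.
Total area = 1/3 + 1/3 = 2/3.

2/3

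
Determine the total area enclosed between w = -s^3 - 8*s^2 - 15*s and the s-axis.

The curve meets the s-axis where -s^3 - 8*s^2 - 15*s = 0, i.e. -s*(s + 3)*(s + 5) = 0, at s = -5, -3, 0.
On [-5, -3] the curve lies below the axis; ∫[-5,-3] (-s^3 - 8*s^2 - 15*s) ds = -16/3, giving area 16/3.
On [-3, 0] the curve lies above the axis; ∫[-3,0] (-s^3 - 8*s^2 - 15*s) ds = 63/4, giving area 63/4.
Total area = 16/3 + 63/4 = 253/12.

253/12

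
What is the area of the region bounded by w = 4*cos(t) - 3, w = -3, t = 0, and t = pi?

The difference (4*cos(t) - 3) - (-3) = 4*cos(t) changes sign at t = pi/2 inside [0, pi], so split the integral there.
∫[0,pi/2] (4*cos(t)) dt = 4.
∫[pi/2,pi] (4*cos(t)) dt = -4; the area of that piece is 4.
Total area = 4 + 4 = 8.

8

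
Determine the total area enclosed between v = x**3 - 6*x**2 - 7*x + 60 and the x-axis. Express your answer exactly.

517/2

The curve meets the x-axis where x**3 - 6*x**2 - 7*x + 60 = 0, i.e. (x - 5)*(x - 4)*(x + 3) = 0, at x = -3, 4, 5.
On [-3, 4] the curve lies above the axis; ∫[-3,4] (x**3 - 6*x**2 - 7*x + 60) dx = 1029/4, giving area 1029/4.
On [4, 5] the curve lies below the axis; ∫[4,5] (x**3 - 6*x**2 - 7*x + 60) dx = -5/4, giving area 5/4.
Total area = 1029/4 + 5/4 = 517/2.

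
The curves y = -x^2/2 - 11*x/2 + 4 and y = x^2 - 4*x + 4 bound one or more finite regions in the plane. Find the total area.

1/4

Set the curves equal: -x^2/2 - 11*x/2 + 4 = x^2 - 4*x + 4, so -3*x^2/2 - 3*x/2 = 0, which factors as -3*x*(x + 1)/2 = 0. The curves meet at x = -1, 0.
On [-1, 0], y = -x^2/2 - 11*x/2 + 4 is on top; that piece has area ∫[-1,0] (-3*x^2/2 - 3*x/2) dx = 1/4.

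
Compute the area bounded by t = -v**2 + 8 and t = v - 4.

343/6

Both boundary curves give t as a function of v, so integrate with respect to v. Setting them equal: -v**2 - v + 12 = 0, i.e. -(v - 3)*(v + 4) = 0, so they meet at v = -4, 3.
For v in [-4, 3], t = -v**2 + 8 is on the right; area = ∫[-4,3] (-v**2 - v + 12) dv = 343/6.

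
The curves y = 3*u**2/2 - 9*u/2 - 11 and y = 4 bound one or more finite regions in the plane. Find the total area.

Set the curves equal: 3*u**2/2 - 9*u/2 - 11 = 4, so 3*u**2/2 - 9*u/2 - 15 = 0, which factors as 3*(u - 5)*(u + 2)/2 = 0. The curves meet at u = -2, 5.
On [-2, 5], y = 4 is on top; that piece has area ∫[-2,5] (-(3*u**2/2 - 9*u/2 - 15)) du = 343/4.

343/4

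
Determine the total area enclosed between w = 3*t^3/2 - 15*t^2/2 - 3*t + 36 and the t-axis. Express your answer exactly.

443/4

The curve meets the t-axis where 3*t^3/2 - 15*t^2/2 - 3*t + 36 = 0, i.e. 3*(t - 4)*(t - 3)*(t + 2)/2 = 0, at t = -2, 3, 4.
On [-2, 3] the curve lies above the axis; ∫[-2,3] (3*t^3/2 - 15*t^2/2 - 3*t + 36) dt = 875/8, giving area 875/8.
On [3, 4] the curve lies below the axis; ∫[3,4] (3*t^3/2 - 15*t^2/2 - 3*t + 36) dt = -11/8, giving area 11/8.
Total area = 875/8 + 11/8 = 443/4.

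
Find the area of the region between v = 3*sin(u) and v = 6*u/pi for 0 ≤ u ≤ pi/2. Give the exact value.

On [0, pi/2], (3*sin(u)) - (6*u/pi) = -6*u/pi + 3*sin(u) is ≥ 0 throughout, so the area is a single integral of |-6*u/pi + 3*sin(u)|.
∫[0,pi/2] (-6*u/pi + 3*sin(u)) du = 3 - 3*pi/4.

3 - 3*pi/4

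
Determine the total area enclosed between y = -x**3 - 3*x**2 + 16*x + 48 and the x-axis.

517/2

The curve meets the x-axis where -x**3 - 3*x**2 + 16*x + 48 = 0, i.e. -(x - 4)*(x + 3)*(x + 4) = 0, at x = -4, -3, 4.
On [-4, -3] the curve lies below the axis; ∫[-4,-3] (-x**3 - 3*x**2 + 16*x + 48) dx = -5/4, giving area 5/4.
On [-3, 4] the curve lies above the axis; ∫[-3,4] (-x**3 - 3*x**2 + 16*x + 48) dx = 1029/4, giving area 1029/4.
Total area = 5/4 + 1029/4 = 517/2.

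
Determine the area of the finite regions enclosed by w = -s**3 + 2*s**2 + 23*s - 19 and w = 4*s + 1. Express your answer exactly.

2521/12

Set the curves equal: -s**3 + 2*s**2 + 23*s - 19 = 4*s + 1, so -s**3 + 2*s**2 + 19*s - 20 = 0, which factors as -(s - 5)*(s - 1)*(s + 4) = 0. The curves meet at s = -4, 1, 5.
On [-4, 1], w = 4*s + 1 is on top; that piece has area ∫[-4,1] (-(-s**3 + 2*s**2 + 19*s - 20)) ds = 1625/12.
On [1, 5], w = -s**3 + 2*s**2 + 23*s - 19 is on top; that piece has area ∫[1,5] (-s**3 + 2*s**2 + 19*s - 20) ds = 224/3.
Total enclosed area = 1625/12 + 224/3 = 2521/12.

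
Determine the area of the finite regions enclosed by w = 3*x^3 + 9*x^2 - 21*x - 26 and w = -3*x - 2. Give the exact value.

243/2

Set the curves equal: 3*x^3 + 9*x^2 - 21*x - 26 = -3*x - 2, so 3*x^3 + 9*x^2 - 18*x - 24 = 0, which factors as 3*(x - 2)*(x + 1)*(x + 4) = 0. The curves meet at x = -4, -1, 2.
On [-4, -1], w = 3*x^3 + 9*x^2 - 21*x - 26 is on top; that piece has area ∫[-4,-1] (3*x^3 + 9*x^2 - 18*x - 24) dx = 243/4.
On [-1, 2], w = -3*x - 2 is on top; that piece has area ∫[-1,2] (-(3*x^3 + 9*x^2 - 18*x - 24)) dx = 243/4.
Total enclosed area = 243/4 + 243/4 = 243/2.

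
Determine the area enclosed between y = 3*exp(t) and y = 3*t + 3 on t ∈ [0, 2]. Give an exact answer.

-15 + 3*exp(2)

On [0, 2], (3*exp(t)) - (3*t + 3) = -3*t + 3*exp(t) - 3 is ≥ 0 throughout, so the area is a single integral of |-3*t + 3*exp(t) - 3|.
∫[0,2] (-3*t + 3*exp(t) - 3) dt = -15 + 3*exp(2).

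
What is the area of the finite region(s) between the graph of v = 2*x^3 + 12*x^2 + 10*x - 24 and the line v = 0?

131/2

The curve meets the x-axis where 2*x^3 + 12*x^2 + 10*x - 24 = 0, i.e. 2*(x - 1)*(x + 3)*(x + 4) = 0, at x = -4, -3, 1.
On [-4, -3] the curve lies above the axis; ∫[-4,-3] (2*x^3 + 12*x^2 + 10*x - 24) dx = 3/2, giving area 3/2.
On [-3, 1] the curve lies below the axis; ∫[-3,1] (2*x^3 + 12*x^2 + 10*x - 24) dx = -64, giving area 64.
Total area = 3/2 + 64 = 131/2.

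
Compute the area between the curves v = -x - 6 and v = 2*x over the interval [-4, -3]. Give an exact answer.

9/2

On [-4, -3], (-x - 6) - (2*x) = -3*x - 6 is ≥ 0 throughout, so the area is a single integral of |-3*x - 6|.
∫[-4,-3] (-3*x - 6) dx = 9/2.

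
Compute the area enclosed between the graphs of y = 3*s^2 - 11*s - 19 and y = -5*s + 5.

Set the curves equal: 3*s^2 - 11*s - 19 = -5*s + 5, so 3*s^2 - 6*s - 24 = 0, which factors as 3*(s - 4)*(s + 2) = 0. The curves meet at s = -2, 4.
On [-2, 4], y = -5*s + 5 is on top; that piece has area ∫[-2,4] (-(3*s^2 - 6*s - 24)) ds = 108.

108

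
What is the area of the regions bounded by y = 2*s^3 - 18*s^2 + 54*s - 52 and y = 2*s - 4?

Set the curves equal: 2*s^3 - 18*s^2 + 54*s - 52 = 2*s - 4, so 2*s^3 - 18*s^2 + 52*s - 48 = 0, which factors as 2*(s - 4)*(s - 3)*(s - 2) = 0. The curves meet at s = 2, 3, 4.
On [2, 3], y = 2*s^3 - 18*s^2 + 54*s - 52 is on top; that piece has area ∫[2,3] (2*s^3 - 18*s^2 + 52*s - 48) ds = 1/2.
On [3, 4], y = 2*s - 4 is on top; that piece has area ∫[3,4] (-(2*s^3 - 18*s^2 + 52*s - 48)) ds = 1/2.
Total enclosed area = 1/2 + 1/2 = 1.

1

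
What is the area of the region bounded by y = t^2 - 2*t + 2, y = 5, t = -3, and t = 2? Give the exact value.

59/3

The difference (t^2 - 2*t + 2) - (5) = t^2 - 2*t - 3 changes sign at t = -1 inside [-3, 2], so split the integral there.
∫[-3,-1] (t^2 - 2*t - 3) dt = 32/3.
∫[-1,2] (t^2 - 2*t - 3) dt = -9; the area of that piece is 9.
Total area = 32/3 + 9 = 59/3.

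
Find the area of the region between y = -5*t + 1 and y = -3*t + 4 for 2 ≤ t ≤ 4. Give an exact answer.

On [2, 4], (-5*t + 1) - (-3*t + 4) = -2*t - 3 is ≤ 0 throughout, so the area is a single integral of |-2*t - 3|.
∫[2,4] (-2*t - 3) dt = -18; the area of that piece is 18.

18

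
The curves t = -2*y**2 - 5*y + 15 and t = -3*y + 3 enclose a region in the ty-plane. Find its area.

125/3

Both boundary curves give t as a function of y, so integrate with respect to y. Setting them equal: -2*y**2 - 2*y + 12 = 0, i.e. -2*(y - 2)*(y + 3) = 0, so they meet at y = -3, 2.
For y in [-3, 2], t = -2*y**2 - 5*y + 15 is on the right; area = ∫[-3,2] (-2*y**2 - 2*y + 12) dy = 125/3.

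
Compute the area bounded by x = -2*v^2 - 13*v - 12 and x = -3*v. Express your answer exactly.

Both boundary curves give x as a function of v, so integrate with respect to v. Setting them equal: -2*v^2 - 10*v - 12 = 0, i.e. -2*(v + 2)*(v + 3) = 0, so they meet at v = -3, -2.
For v in [-3, -2], x = -2*v^2 - 13*v - 12 is on the right; area = ∫[-3,-2] (-2*v^2 - 10*v - 12) dv = 1/3.

1/3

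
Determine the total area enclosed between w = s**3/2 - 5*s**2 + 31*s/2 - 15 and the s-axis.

The curve meets the s-axis where s**3/2 - 5*s**2 + 31*s/2 - 15 = 0, i.e. (s - 5)*(s - 3)*(s - 2)/2 = 0, at s = 2, 3, 5.
On [2, 3] the curve lies above the axis; ∫[2,3] (s**3/2 - 5*s**2 + 31*s/2 - 15) ds = 5/24, giving area 5/24.
On [3, 5] the curve lies below the axis; ∫[3,5] (s**3/2 - 5*s**2 + 31*s/2 - 15) ds = -4/3, giving area 4/3.
Total area = 5/24 + 4/3 = 37/24.

37/24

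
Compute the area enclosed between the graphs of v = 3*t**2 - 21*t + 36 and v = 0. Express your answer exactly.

1/2

Set the curves equal: 3*t**2 - 21*t + 36 = 0, so 3*t**2 - 21*t + 36 = 0, which factors as 3*(t - 4)*(t - 3) = 0. The curves meet at t = 3, 4.
On [3, 4], v = 0 is on top; that piece has area ∫[3,4] (-(3*t**2 - 21*t + 36)) dt = 1/2.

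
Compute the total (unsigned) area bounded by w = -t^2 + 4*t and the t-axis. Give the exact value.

The curve meets the t-axis where -t^2 + 4*t = 0, i.e. -t*(t - 4) = 0, at t = 0, 4.
On [0, 4] the curve lies above the axis; ∫[0,4] (-t^2 + 4*t) dt = 32/3, giving area 32/3.

32/3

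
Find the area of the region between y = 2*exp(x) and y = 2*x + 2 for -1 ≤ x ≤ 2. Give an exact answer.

-9 - 2*exp(-1) + 2*exp(2)

On [-1, 2], (2*exp(x)) - (2*x + 2) = -2*x + 2*exp(x) - 2 is ≥ 0 throughout, so the area is a single integral of |-2*x + 2*exp(x) - 2|.
∫[-1,2] (-2*x + 2*exp(x) - 2) dx = -9 - 2*exp(-1) + 2*exp(2).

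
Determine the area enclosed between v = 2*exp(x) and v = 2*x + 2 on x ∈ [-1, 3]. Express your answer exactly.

On [-1, 3], (2*exp(x)) - (2*x + 2) = -2*x + 2*exp(x) - 2 is ≥ 0 throughout, so the area is a single integral of |-2*x + 2*exp(x) - 2|.
∫[-1,3] (-2*x + 2*exp(x) - 2) dx = -16 - 2*exp(-1) + 2*exp(3).

-16 - 2*exp(-1) + 2*exp(3)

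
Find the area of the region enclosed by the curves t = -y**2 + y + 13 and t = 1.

Both boundary curves give t as a function of y, so integrate with respect to y. Setting them equal: -y**2 + y + 12 = 0, i.e. -(y - 4)*(y + 3) = 0, so they meet at y = -3, 4.
For y in [-3, 4], t = -y**2 + y + 13 is on the right; area = ∫[-3,4] (-y**2 + y + 12) dy = 343/6.

343/6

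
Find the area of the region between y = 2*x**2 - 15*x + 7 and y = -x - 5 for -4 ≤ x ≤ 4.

706/3

The difference (2*x**2 - 15*x + 7) - (-x - 5) = 2*x**2 - 14*x + 12 changes sign at x = 1 inside [-4, 4], so split the integral there.
∫[-4,1] (2*x**2 - 14*x + 12) dx = 625/3.
∫[1,4] (2*x**2 - 14*x + 12) dx = -27; the area of that piece is 27.
Total area = 625/3 + 27 = 706/3.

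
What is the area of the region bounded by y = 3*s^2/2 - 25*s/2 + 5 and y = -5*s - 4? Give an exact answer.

1/4

Set the curves equal: 3*s^2/2 - 25*s/2 + 5 = -5*s - 4, so 3*s^2/2 - 15*s/2 + 9 = 0, which factors as 3*(s - 3)*(s - 2)/2 = 0. The curves meet at s = 2, 3.
On [2, 3], y = -5*s - 4 is on top; that piece has area ∫[2,3] (-(3*s^2/2 - 15*s/2 + 9)) ds = 1/4.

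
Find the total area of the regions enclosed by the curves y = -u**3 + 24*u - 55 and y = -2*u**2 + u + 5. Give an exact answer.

Set the curves equal: -u**3 + 24*u - 55 = -2*u**2 + u + 5, so -u**3 + 2*u**2 + 23*u - 60 = 0, which factors as -(u - 4)*(u - 3)*(u + 5) = 0. The curves meet at u = -5, 3, 4.
On [-5, 3], y = -2*u**2 + u + 5 is on top; that piece has area ∫[-5,3] (-(-u**3 + 2*u**2 + 23*u - 60)) du = 1280/3.
On [3, 4], y = -u**3 + 24*u - 55 is on top; that piece has area ∫[3,4] (-u**3 + 2*u**2 + 23*u - 60) du = 17/12.
Total enclosed area = 1280/3 + 17/12 = 5137/12.

5137/12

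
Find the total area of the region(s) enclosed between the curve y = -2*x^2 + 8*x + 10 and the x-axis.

The curve meets the x-axis where -2*x^2 + 8*x + 10 = 0, i.e. -2*(x - 5)*(x + 1) = 0, at x = -1, 5.
On [-1, 5] the curve lies above the axis; ∫[-1,5] (-2*x^2 + 8*x + 10) dx = 72, giving area 72.

72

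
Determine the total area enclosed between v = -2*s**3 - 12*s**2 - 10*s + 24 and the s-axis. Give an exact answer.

The curve meets the s-axis where -2*s**3 - 12*s**2 - 10*s + 24 = 0, i.e. -2*(s - 1)*(s + 3)*(s + 4) = 0, at s = -4, -3, 1.
On [-4, -3] the curve lies below the axis; ∫[-4,-3] (-2*s**3 - 12*s**2 - 10*s + 24) ds = -3/2, giving area 3/2.
On [-3, 1] the curve lies above the axis; ∫[-3,1] (-2*s**3 - 12*s**2 - 10*s + 24) ds = 64, giving area 64.
Total area = 3/2 + 64 = 131/2.

131/2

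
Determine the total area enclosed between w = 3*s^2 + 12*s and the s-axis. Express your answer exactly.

The curve meets the s-axis where 3*s^2 + 12*s = 0, i.e. 3*s*(s + 4) = 0, at s = -4, 0.
On [-4, 0] the curve lies below the axis; ∫[-4,0] (3*s^2 + 12*s) ds = -32, giving area 32.

32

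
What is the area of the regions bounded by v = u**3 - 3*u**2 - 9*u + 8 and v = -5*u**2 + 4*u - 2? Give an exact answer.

Set the curves equal: u**3 - 3*u**2 - 9*u + 8 = -5*u**2 + 4*u - 2, so u**3 + 2*u**2 - 13*u + 10 = 0, which factors as (u - 2)*(u - 1)*(u + 5) = 0. The curves meet at u = -5, 1, 2.
On [-5, 1], v = u**3 - 3*u**2 - 9*u + 8 is on top; that piece has area ∫[-5,1] (u**3 + 2*u**2 - 13*u + 10) du = 144.
On [1, 2], v = -5*u**2 + 4*u - 2 is on top; that piece has area ∫[1,2] (-(u**3 + 2*u**2 - 13*u + 10)) du = 13/12.
Total enclosed area = 144 + 13/12 = 1741/12.

1741/12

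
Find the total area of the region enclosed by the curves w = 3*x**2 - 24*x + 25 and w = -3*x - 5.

27/2

Set the curves equal: 3*x**2 - 24*x + 25 = -3*x - 5, so 3*x**2 - 21*x + 30 = 0, which factors as 3*(x - 5)*(x - 2) = 0. The curves meet at x = 2, 5.
On [2, 5], w = -3*x - 5 is on top; that piece has area ∫[2,5] (-(3*x**2 - 21*x + 30)) dx = 27/2.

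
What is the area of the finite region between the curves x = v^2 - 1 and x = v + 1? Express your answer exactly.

Both boundary curves give x as a function of v, so integrate with respect to v. Setting them equal: v^2 - v - 2 = 0, i.e. (v - 2)*(v + 1) = 0, so they meet at v = -1, 2.
For v in [-1, 2], x = v^2 - 1 is on the left; area = ∫[-1,2] (-(v^2 - v - 2)) dv = 9/2.

9/2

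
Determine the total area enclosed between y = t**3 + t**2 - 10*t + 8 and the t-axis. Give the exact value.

443/6

The curve meets the t-axis where t**3 + t**2 - 10*t + 8 = 0, i.e. (t - 2)*(t - 1)*(t + 4) = 0, at t = -4, 1, 2.
On [-4, 1] the curve lies above the axis; ∫[-4,1] (t**3 + t**2 - 10*t + 8) dt = 875/12, giving area 875/12.
On [1, 2] the curve lies below the axis; ∫[1,2] (t**3 + t**2 - 10*t + 8) dt = -11/12, giving area 11/12.
Total area = 875/12 + 11/12 = 443/6.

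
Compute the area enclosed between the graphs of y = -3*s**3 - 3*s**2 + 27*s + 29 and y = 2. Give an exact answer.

148

Set the curves equal: -3*s**3 - 3*s**2 + 27*s + 29 = 2, so -3*s**3 - 3*s**2 + 27*s + 27 = 0, which factors as -3*(s - 3)*(s + 1)*(s + 3) = 0. The curves meet at s = -3, -1, 3.
On [-3, -1], y = 2 is on top; that piece has area ∫[-3,-1] (-(-3*s**3 - 3*s**2 + 27*s + 27)) ds = 20.
On [-1, 3], y = -3*s**3 - 3*s**2 + 27*s + 29 is on top; that piece has area ∫[-1,3] (-3*s**3 - 3*s**2 + 27*s + 27) ds = 128.
Total enclosed area = 20 + 128 = 148.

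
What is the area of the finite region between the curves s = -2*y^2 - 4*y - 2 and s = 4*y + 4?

8/3

Both boundary curves give s as a function of y, so integrate with respect to y. Setting them equal: -2*y^2 - 8*y - 6 = 0, i.e. -2*(y + 1)*(y + 3) = 0, so they meet at y = -3, -1.
For y in [-3, -1], s = -2*y^2 - 4*y - 2 is on the right; area = ∫[-3,-1] (-2*y^2 - 8*y - 6) dy = 8/3.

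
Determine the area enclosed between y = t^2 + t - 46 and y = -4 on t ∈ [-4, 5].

621/2

On [-4, 5], (t^2 + t - 46) - (-4) = t^2 + t - 42 is ≤ 0 throughout, so the area is a single integral of |t^2 + t - 42|.
∫[-4,5] (t^2 + t - 42) dt = -621/2; the area of that piece is 621/2.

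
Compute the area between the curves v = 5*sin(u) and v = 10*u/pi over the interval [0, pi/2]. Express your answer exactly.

5 - 5*pi/4

On [0, pi/2], (5*sin(u)) - (10*u/pi) = -10*u/pi + 5*sin(u) is ≥ 0 throughout, so the area is a single integral of |-10*u/pi + 5*sin(u)|.
∫[0,pi/2] (-10*u/pi + 5*sin(u)) du = 5 - 5*pi/4.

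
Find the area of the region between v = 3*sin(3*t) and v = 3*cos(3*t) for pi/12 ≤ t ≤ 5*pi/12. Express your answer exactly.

2*sqrt(2)

On [pi/12, 5*pi/12], (3*sin(3*t)) - (3*cos(3*t)) = 3*sin(3*t) - 3*cos(3*t) is ≥ 0 throughout, so the area is a single integral of |3*sin(3*t) - 3*cos(3*t)|.
∫[pi/12,5*pi/12] (3*sin(3*t) - 3*cos(3*t)) dt = 2*sqrt(2).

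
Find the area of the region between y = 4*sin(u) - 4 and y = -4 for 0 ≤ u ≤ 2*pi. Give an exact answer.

16

The difference (4*sin(u) - 4) - (-4) = 4*sin(u) changes sign at u = pi inside [0, 2*pi], so split the integral there.
∫[0,pi] (4*sin(u)) du = 8.
∫[pi,2*pi] (4*sin(u)) du = -8; the area of that piece is 8.
Total area = 8 + 8 = 16.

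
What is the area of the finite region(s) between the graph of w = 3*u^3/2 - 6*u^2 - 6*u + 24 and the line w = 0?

74

The curve meets the u-axis where 3*u^3/2 - 6*u^2 - 6*u + 24 = 0, i.e. 3*(u - 4)*(u - 2)*(u + 2)/2 = 0, at u = -2, 2, 4.
On [-2, 2] the curve lies above the axis; ∫[-2,2] (3*u^3/2 - 6*u^2 - 6*u + 24) du = 64, giving area 64.
On [2, 4] the curve lies below the axis; ∫[2,4] (3*u^3/2 - 6*u^2 - 6*u + 24) du = -10, giving area 10.
Total area = 64 + 10 = 74.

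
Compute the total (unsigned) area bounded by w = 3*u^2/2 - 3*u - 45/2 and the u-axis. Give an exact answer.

128

The curve meets the u-axis where 3*u^2/2 - 3*u - 45/2 = 0, i.e. 3*(u - 5)*(u + 3)/2 = 0, at u = -3, 5.
On [-3, 5] the curve lies below the axis; ∫[-3,5] (3*u^2/2 - 3*u - 45/2) du = -128, giving area 128.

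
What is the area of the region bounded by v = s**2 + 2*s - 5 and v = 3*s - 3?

Set the curves equal: s**2 + 2*s - 5 = 3*s - 3, so s**2 - s - 2 = 0, which factors as (s - 2)*(s + 1) = 0. The curves meet at s = -1, 2.
On [-1, 2], v = 3*s - 3 is on top; that piece has area ∫[-1,2] (-(s**2 - s - 2)) ds = 9/2.

9/2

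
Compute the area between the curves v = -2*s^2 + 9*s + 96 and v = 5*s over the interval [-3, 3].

On [-3, 3], (-2*s^2 + 9*s + 96) - (5*s) = -2*s^2 + 4*s + 96 is ≥ 0 throughout, so the area is a single integral of |-2*s^2 + 4*s + 96|.
∫[-3,3] (-2*s^2 + 4*s + 96) ds = 540.

540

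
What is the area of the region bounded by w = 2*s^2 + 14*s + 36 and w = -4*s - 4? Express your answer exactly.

1/3

Set the curves equal: 2*s^2 + 14*s + 36 = -4*s - 4, so 2*s^2 + 18*s + 40 = 0, which factors as 2*(s + 4)*(s + 5) = 0. The curves meet at s = -5, -4.
On [-5, -4], w = -4*s - 4 is on top; that piece has area ∫[-5,-4] (-(2*s^2 + 18*s + 40)) ds = 1/3.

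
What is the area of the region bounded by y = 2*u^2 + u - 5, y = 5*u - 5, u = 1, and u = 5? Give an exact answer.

The difference (2*u^2 + u - 5) - (5*u - 5) = 2*u^2 - 4*u changes sign at u = 2 inside [1, 5], so split the integral there.
∫[1,2] (2*u^2 - 4*u) du = -4/3; the area of that piece is 4/3.
∫[2,5] (2*u^2 - 4*u) du = 36.
Total area = 4/3 + 36 = 112/3.

112/3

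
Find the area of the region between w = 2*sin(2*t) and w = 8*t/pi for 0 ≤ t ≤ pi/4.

On [0, pi/4], (2*sin(2*t)) - (8*t/pi) = -8*t/pi + 2*sin(2*t) is ≥ 0 throughout, so the area is a single integral of |-8*t/pi + 2*sin(2*t)|.
∫[0,pi/4] (-8*t/pi + 2*sin(2*t)) dt = 1 - pi/4.

1 - pi/4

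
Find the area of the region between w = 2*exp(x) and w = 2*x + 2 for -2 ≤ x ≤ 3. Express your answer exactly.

On [-2, 3], (2*exp(x)) - (2*x + 2) = -2*x + 2*exp(x) - 2 is ≥ 0 throughout, so the area is a single integral of |-2*x + 2*exp(x) - 2|.
∫[-2,3] (-2*x + 2*exp(x) - 2) dx = -15 - 2*exp(-2) + 2*exp(3).

-15 - 2*exp(-2) + 2*exp(3)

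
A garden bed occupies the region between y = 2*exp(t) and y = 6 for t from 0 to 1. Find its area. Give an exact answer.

8 - 2*exp(1)

On [0, 1], (2*exp(t)) - (6) = 2*exp(t) - 6 is ≤ 0 throughout, so the area is a single integral of |2*exp(t) - 6|.
∫[0,1] (2*exp(t) - 6) dt = -8 + 2*exp(1); the area of that piece is 8 - 2*exp(1).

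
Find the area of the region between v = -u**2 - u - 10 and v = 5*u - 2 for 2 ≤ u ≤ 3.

On [2, 3], (-u**2 - u - 10) - (5*u - 2) = -u**2 - 6*u - 8 is ≤ 0 throughout, so the area is a single integral of |-u**2 - 6*u - 8|.
∫[2,3] (-u**2 - 6*u - 8) du = -88/3; the area of that piece is 88/3.

88/3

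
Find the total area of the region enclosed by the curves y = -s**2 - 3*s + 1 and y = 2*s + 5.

Set the curves equal: -s**2 - 3*s + 1 = 2*s + 5, so -s**2 - 5*s - 4 = 0, which factors as -(s + 1)*(s + 4) = 0. The curves meet at s = -4, -1.
On [-4, -1], y = -s**2 - 3*s + 1 is on top; that piece has area ∫[-4,-1] (-s**2 - 5*s - 4) ds = 9/2.

9/2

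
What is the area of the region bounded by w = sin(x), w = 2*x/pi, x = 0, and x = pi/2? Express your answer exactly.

On [0, pi/2], (sin(x)) - (2*x/pi) = -2*x/pi + sin(x) is ≥ 0 throughout, so the area is a single integral of |-2*x/pi + sin(x)|.
∫[0,pi/2] (-2*x/pi + sin(x)) dx = 1 - pi/4.

1 - pi/4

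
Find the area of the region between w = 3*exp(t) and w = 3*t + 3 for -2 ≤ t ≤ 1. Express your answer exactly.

On [-2, 1], (3*exp(t)) - (3*t + 3) = -3*t + 3*exp(t) - 3 is ≥ 0 throughout, so the area is a single integral of |-3*t + 3*exp(t) - 3|.
∫[-2,1] (-3*t + 3*exp(t) - 3) dt = -9/2 - 3*exp(-2) + 3*exp(1).

-9/2 - 3*exp(-2) + 3*exp(1)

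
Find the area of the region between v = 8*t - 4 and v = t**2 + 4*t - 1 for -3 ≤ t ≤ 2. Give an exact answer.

38

The difference (8*t - 4) - (t**2 + 4*t - 1) = -t**2 + 4*t - 3 changes sign at t = 1 inside [-3, 2], so split the integral there.
∫[-3,1] (-t**2 + 4*t - 3) dt = -112/3; the area of that piece is 112/3.
∫[1,2] (-t**2 + 4*t - 3) dt = 2/3.
Total area = 112/3 + 2/3 = 38.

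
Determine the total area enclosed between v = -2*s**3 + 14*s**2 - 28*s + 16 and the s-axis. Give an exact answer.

The curve meets the s-axis where -2*s**3 + 14*s**2 - 28*s + 16 = 0, i.e. -2*(s - 4)*(s - 2)*(s - 1) = 0, at s = 1, 2, 4.
On [1, 2] the curve lies below the axis; ∫[1,2] (-2*s**3 + 14*s**2 - 28*s + 16) ds = -5/6, giving area 5/6.
On [2, 4] the curve lies above the axis; ∫[2,4] (-2*s**3 + 14*s**2 - 28*s + 16) ds = 16/3, giving area 16/3.
Total area = 5/6 + 16/3 = 37/6.

37/6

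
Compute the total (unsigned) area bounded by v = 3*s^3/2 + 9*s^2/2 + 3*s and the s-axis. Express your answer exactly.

The curve meets the s-axis where 3*s^3/2 + 9*s^2/2 + 3*s = 0, i.e. 3*s*(s + 1)*(s + 2)/2 = 0, at s = -2, -1, 0.
On [-2, -1] the curve lies above the axis; ∫[-2,-1] (3*s^3/2 + 9*s^2/2 + 3*s) ds = 3/8, giving area 3/8.
On [-1, 0] the curve lies below the axis; ∫[-1,0] (3*s^3/2 + 9*s^2/2 + 3*s) ds = -3/8, giving area 3/8.
Total area = 3/8 + 3/8 = 3/4.

3/4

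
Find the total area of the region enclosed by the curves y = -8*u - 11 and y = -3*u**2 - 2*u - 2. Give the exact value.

32

Set the curves equal: -8*u - 11 = -3*u**2 - 2*u - 2, so 3*u**2 - 6*u - 9 = 0, which factors as 3*(u - 3)*(u + 1) = 0. The curves meet at u = -1, 3.
On [-1, 3], y = -3*u**2 - 2*u - 2 is on top; that piece has area ∫[-1,3] (-(3*u**2 - 6*u - 9)) du = 32.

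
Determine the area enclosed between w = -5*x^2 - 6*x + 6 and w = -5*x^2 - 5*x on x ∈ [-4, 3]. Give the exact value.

91/2

On [-4, 3], (-5*x^2 - 6*x + 6) - (-5*x^2 - 5*x) = -x + 6 is ≥ 0 throughout, so the area is a single integral of |-x + 6|.
∫[-4,3] (-x + 6) dx = 91/2.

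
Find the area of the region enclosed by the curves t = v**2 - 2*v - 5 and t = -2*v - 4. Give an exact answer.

4/3

Both boundary curves give t as a function of v, so integrate with respect to v. Setting them equal: v**2 - 1 = 0, i.e. (v - 1)*(v + 1) = 0, so they meet at v = -1, 1.
For v in [-1, 1], t = v**2 - 2*v - 5 is on the left; area = ∫[-1,1] (-(v**2 - 1)) dv = 4/3.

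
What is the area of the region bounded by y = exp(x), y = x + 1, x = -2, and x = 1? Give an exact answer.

-3/2 - exp(-2) + exp(1)

On [-2, 1], (exp(x)) - (x + 1) = -x + exp(x) - 1 is ≥ 0 throughout, so the area is a single integral of |-x + exp(x) - 1|.
∫[-2,1] (-x + exp(x) - 1) dx = -3/2 - exp(-2) + exp(1).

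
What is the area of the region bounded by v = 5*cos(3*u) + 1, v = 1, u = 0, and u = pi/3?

The difference (5*cos(3*u) + 1) - (1) = 5*cos(3*u) changes sign at u = pi/6 inside [0, pi/3], so split the integral there.
∫[0,pi/6] (5*cos(3*u)) du = 5/3.
∫[pi/6,pi/3] (5*cos(3*u)) du = -5/3; the area of that piece is 5/3.
Total area = 5/3 + 5/3 = 10/3.

10/3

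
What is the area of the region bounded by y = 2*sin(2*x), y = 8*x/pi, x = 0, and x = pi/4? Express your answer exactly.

On [0, pi/4], (2*sin(2*x)) - (8*x/pi) = -8*x/pi + 2*sin(2*x) is ≥ 0 throughout, so the area is a single integral of |-8*x/pi + 2*sin(2*x)|.
∫[0,pi/4] (-8*x/pi + 2*sin(2*x)) dx = 1 - pi/4.

1 - pi/4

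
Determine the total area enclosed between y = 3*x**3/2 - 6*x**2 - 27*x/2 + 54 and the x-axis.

The curve meets the x-axis where 3*x**3/2 - 6*x**2 - 27*x/2 + 54 = 0, i.e. 3*(x - 4)*(x - 3)*(x + 3)/2 = 0, at x = -3, 3, 4.
On [-3, 3] the curve lies above the axis; ∫[-3,3] (3*x**3/2 - 6*x**2 - 27*x/2 + 54) dx = 216, giving area 216.
On [3, 4] the curve lies below the axis; ∫[3,4] (3*x**3/2 - 6*x**2 - 27*x/2 + 54) dx = -13/8, giving area 13/8.
Total area = 216 + 13/8 = 1741/8.

1741/8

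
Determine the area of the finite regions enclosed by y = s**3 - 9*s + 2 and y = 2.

81/2

Set the curves equal: s**3 - 9*s + 2 = 2, so s**3 - 9*s = 0, which factors as s*(s - 3)*(s + 3) = 0. The curves meet at s = -3, 0, 3.
On [-3, 0], y = s**3 - 9*s + 2 is on top; that piece has area ∫[-3,0] (s**3 - 9*s) ds = 81/4.
On [0, 3], y = 2 is on top; that piece has area ∫[0,3] (-(s**3 - 9*s)) ds = 81/4.
Total enclosed area = 81/4 + 81/4 = 81/2.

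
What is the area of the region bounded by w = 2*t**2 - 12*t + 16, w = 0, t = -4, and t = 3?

The difference (2*t**2 - 12*t + 16) - (0) = 2*t**2 - 12*t + 16 changes sign at t = 2 inside [-4, 3], so split the integral there.
∫[-4,2] (2*t**2 - 12*t + 16) dt = 216.
∫[2,3] (2*t**2 - 12*t + 16) dt = -4/3; the area of that piece is 4/3.
Total area = 216 + 4/3 = 652/3.

652/3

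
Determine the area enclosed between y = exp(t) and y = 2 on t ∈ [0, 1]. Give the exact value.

The difference (exp(t)) - (2) = exp(t) - 2 changes sign at t = log(2) inside [0, 1], so split the integral there.
∫[0,log(2)] (exp(t) - 2) dt = 1 - log(4); the area of that piece is -1 + log(4).
∫[log(2),1] (exp(t) - 2) dt = -4 + 2*log(2) + exp(1).
Total area = (-1 + log(4)) + (-4 + 2*log(2) + exp(1)) = -5 + exp(1) + 4*log(2).

-5 + exp(1) + 4*log(2)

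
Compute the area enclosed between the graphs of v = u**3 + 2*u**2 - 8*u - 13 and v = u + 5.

443/6

Set the curves equal: u**3 + 2*u**2 - 8*u - 13 = u + 5, so u**3 + 2*u**2 - 9*u - 18 = 0, which factors as (u - 3)*(u + 2)*(u + 3) = 0. The curves meet at u = -3, -2, 3.
On [-3, -2], v = u**3 + 2*u**2 - 8*u - 13 is on top; that piece has area ∫[-3,-2] (u**3 + 2*u**2 - 9*u - 18) du = 11/12.
On [-2, 3], v = u + 5 is on top; that piece has area ∫[-2,3] (-(u**3 + 2*u**2 - 9*u - 18)) du = 875/12.
Total enclosed area = 11/12 + 875/12 = 443/6.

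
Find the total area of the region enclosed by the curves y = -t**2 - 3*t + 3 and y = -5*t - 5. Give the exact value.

36

Set the curves equal: -t**2 - 3*t + 3 = -5*t - 5, so -t**2 + 2*t + 8 = 0, which factors as -(t - 4)*(t + 2) = 0. The curves meet at t = -2, 4.
On [-2, 4], y = -t**2 - 3*t + 3 is on top; that piece has area ∫[-2,4] (-t**2 + 2*t + 8) dt = 36.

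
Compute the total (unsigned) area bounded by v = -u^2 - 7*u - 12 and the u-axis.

The curve meets the u-axis where -u^2 - 7*u - 12 = 0, i.e. -(u + 3)*(u + 4) = 0, at u = -4, -3.
On [-4, -3] the curve lies above the axis; ∫[-4,-3] (-u^2 - 7*u - 12) du = 1/6, giving area 1/6.

1/6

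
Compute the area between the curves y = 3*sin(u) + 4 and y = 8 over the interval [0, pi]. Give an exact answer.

On [0, pi], (3*sin(u) + 4) - (8) = 3*sin(u) - 4 is ≤ 0 throughout, so the area is a single integral of |3*sin(u) - 4|.
∫[0,pi] (3*sin(u) - 4) du = 6 - 4*pi; the area of that piece is -6 + 4*pi.

-6 + 4*pi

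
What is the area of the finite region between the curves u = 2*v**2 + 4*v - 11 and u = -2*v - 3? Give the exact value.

125/3

Both boundary curves give u as a function of v, so integrate with respect to v. Setting them equal: 2*v**2 + 6*v - 8 = 0, i.e. 2*(v - 1)*(v + 4) = 0, so they meet at v = -4, 1.
For v in [-4, 1], u = 2*v**2 + 4*v - 11 is on the left; area = ∫[-4,1] (-(2*v**2 + 6*v - 8)) dv = 125/3.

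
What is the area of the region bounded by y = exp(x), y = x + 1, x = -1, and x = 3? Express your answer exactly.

On [-1, 3], (exp(x)) - (x + 1) = -x + exp(x) - 1 is ≥ 0 throughout, so the area is a single integral of |-x + exp(x) - 1|.
∫[-1,3] (-x + exp(x) - 1) dx = -8 - exp(-1) + exp(3).

-8 - exp(-1) + exp(3)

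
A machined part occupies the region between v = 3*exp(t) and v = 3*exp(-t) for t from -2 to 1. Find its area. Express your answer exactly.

-12 + 3*exp(-2) + 3*exp(-1) + 3*exp(1) + 3*exp(2)

The difference (3*exp(t)) - (3*exp(-t)) = 3*exp(t) - 3*exp(-t) changes sign at t = 0 inside [-2, 1], so split the integral there.
∫[-2,0] (3*exp(t) - 3*exp(-t)) dt = -3*exp(2) - 3*exp(-2) + 6; the area of that piece is -6 + 3*exp(-2) + 3*exp(2).
∫[0,1] (3*exp(t) - 3*exp(-t)) dt = -6 + 3*exp(-1) + 3*exp(1).
Total area = (-6 + 3*exp(-2) + 3*exp(2)) + (-6 + 3*exp(-1) + 3*exp(1)) = -12 + 3*exp(-2) + 3*exp(-1) + 3*exp(1) + 3*exp(2).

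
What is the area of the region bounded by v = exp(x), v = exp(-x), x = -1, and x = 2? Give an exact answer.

The difference (exp(x)) - (exp(-x)) = exp(x) - exp(-x) changes sign at x = 0 inside [-1, 2], so split the integral there.
∫[-1,0] (exp(x) - exp(-x)) dx = -exp(1) - exp(-1) + 2; the area of that piece is -2 + exp(-1) + exp(1).
∫[0,2] (exp(x) - exp(-x)) dx = -2 + exp(-2) + exp(2).
Total area = (-2 + exp(-1) + exp(1)) + (-2 + exp(-2) + exp(2)) = -4 + exp(-2) + exp(-1) + exp(1) + exp(2).

-4 + exp(-2) + exp(-1) + exp(1) + exp(2)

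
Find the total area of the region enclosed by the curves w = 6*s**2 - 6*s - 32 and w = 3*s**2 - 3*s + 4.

Set the curves equal: 6*s**2 - 6*s - 32 = 3*s**2 - 3*s + 4, so 3*s**2 - 3*s - 36 = 0, which factors as 3*(s - 4)*(s + 3) = 0. The curves meet at s = -3, 4.
On [-3, 4], w = 3*s**2 - 3*s + 4 is on top; that piece has area ∫[-3,4] (-(3*s**2 - 3*s - 36)) ds = 343/2.

343/2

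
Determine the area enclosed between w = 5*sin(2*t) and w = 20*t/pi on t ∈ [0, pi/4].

5/2 - 5*pi/8

On [0, pi/4], (5*sin(2*t)) - (20*t/pi) = -20*t/pi + 5*sin(2*t) is ≥ 0 throughout, so the area is a single integral of |-20*t/pi + 5*sin(2*t)|.
∫[0,pi/4] (-20*t/pi + 5*sin(2*t)) dt = 5/2 - 5*pi/8.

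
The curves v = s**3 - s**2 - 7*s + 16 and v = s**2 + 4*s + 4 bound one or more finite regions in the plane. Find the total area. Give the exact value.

Set the curves equal: s**3 - s**2 - 7*s + 16 = s**2 + 4*s + 4, so s**3 - 2*s**2 - 11*s + 12 = 0, which factors as (s - 4)*(s - 1)*(s + 3) = 0. The curves meet at s = -3, 1, 4.
On [-3, 1], v = s**3 - s**2 - 7*s + 16 is on top; that piece has area ∫[-3,1] (s**3 - 2*s**2 - 11*s + 12) ds = 160/3.
On [1, 4], v = s**2 + 4*s + 4 is on top; that piece has area ∫[1,4] (-(s**3 - 2*s**2 - 11*s + 12)) ds = 99/4.
Total enclosed area = 160/3 + 99/4 = 937/12.

937/12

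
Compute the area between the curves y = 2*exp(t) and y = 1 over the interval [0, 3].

On [0, 3], (2*exp(t)) - (1) = 2*exp(t) - 1 is ≥ 0 throughout, so the area is a single integral of |2*exp(t) - 1|.
∫[0,3] (2*exp(t) - 1) dt = -5 + 2*exp(3).

-5 + 2*exp(3)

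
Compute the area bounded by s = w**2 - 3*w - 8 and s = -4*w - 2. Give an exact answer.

Both boundary curves give s as a function of w, so integrate with respect to w. Setting them equal: w**2 + w - 6 = 0, i.e. (w - 2)*(w + 3) = 0, so they meet at w = -3, 2.
For w in [-3, 2], s = w**2 - 3*w - 8 is on the left; area = ∫[-3,2] (-(w**2 + w - 6)) dw = 125/6.

125/6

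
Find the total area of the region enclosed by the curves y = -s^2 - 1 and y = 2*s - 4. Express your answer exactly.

32/3

Set the curves equal: -s^2 - 1 = 2*s - 4, so -s^2 - 2*s + 3 = 0, which factors as -(s - 1)*(s + 3) = 0. The curves meet at s = -3, 1.
On [-3, 1], y = -s^2 - 1 is on top; that piece has area ∫[-3,1] (-s^2 - 2*s + 3) ds = 32/3.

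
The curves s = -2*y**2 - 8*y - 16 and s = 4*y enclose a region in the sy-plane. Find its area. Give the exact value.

Both boundary curves give s as a function of y, so integrate with respect to y. Setting them equal: -2*y**2 - 12*y - 16 = 0, i.e. -2*(y + 2)*(y + 4) = 0, so they meet at y = -4, -2.
For y in [-4, -2], s = -2*y**2 - 8*y - 16 is on the right; area = ∫[-4,-2] (-2*y**2 - 12*y - 16) dy = 8/3.

8/3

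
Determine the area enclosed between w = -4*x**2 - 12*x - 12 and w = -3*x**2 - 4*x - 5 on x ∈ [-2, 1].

The difference (-4*x**2 - 12*x - 12) - (-3*x**2 - 4*x - 5) = -x**2 - 8*x - 7 changes sign at x = -1 inside [-2, 1], so split the integral there.
∫[-2,-1] (-x**2 - 8*x - 7) dx = 8/3.
∫[-1,1] (-x**2 - 8*x - 7) dx = -44/3; the area of that piece is 44/3.
Total area = 8/3 + 44/3 = 52/3.

52/3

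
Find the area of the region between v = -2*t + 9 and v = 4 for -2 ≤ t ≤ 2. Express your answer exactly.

20

On [-2, 2], (-2*t + 9) - (4) = -2*t + 5 is ≥ 0 throughout, so the area is a single integral of |-2*t + 5|.
∫[-2,2] (-2*t + 5) dt = 20.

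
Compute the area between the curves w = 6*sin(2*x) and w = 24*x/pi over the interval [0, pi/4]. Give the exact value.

On [0, pi/4], (6*sin(2*x)) - (24*x/pi) = -24*x/pi + 6*sin(2*x) is ≥ 0 throughout, so the area is a single integral of |-24*x/pi + 6*sin(2*x)|.
∫[0,pi/4] (-24*x/pi + 6*sin(2*x)) dx = 3 - 3*pi/4.

3 - 3*pi/4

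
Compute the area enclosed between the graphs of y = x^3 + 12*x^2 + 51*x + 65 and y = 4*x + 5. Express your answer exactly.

Set the curves equal: x^3 + 12*x^2 + 51*x + 65 = 4*x + 5, so x^3 + 12*x^2 + 47*x + 60 = 0, which factors as (x + 3)*(x + 4)*(x + 5) = 0. The curves meet at x = -5, -4, -3.
On [-5, -4], y = x^3 + 12*x^2 + 51*x + 65 is on top; that piece has area ∫[-5,-4] (x^3 + 12*x^2 + 47*x + 60) dx = 1/4.
On [-4, -3], y = 4*x + 5 is on top; that piece has area ∫[-4,-3] (-(x^3 + 12*x^2 + 47*x + 60)) dx = 1/4.
Total enclosed area = 1/4 + 1/4 = 1/2.

1/2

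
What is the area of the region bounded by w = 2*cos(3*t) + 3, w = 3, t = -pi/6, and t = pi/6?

On [-pi/6, pi/6], (2*cos(3*t) + 3) - (3) = 2*cos(3*t) is ≥ 0 throughout, so the area is a single integral of |2*cos(3*t)|.
∫[-pi/6,pi/6] (2*cos(3*t)) dt = 4/3.

4/3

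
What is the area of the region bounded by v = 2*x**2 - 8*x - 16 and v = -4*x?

Set the curves equal: 2*x**2 - 8*x - 16 = -4*x, so 2*x**2 - 4*x - 16 = 0, which factors as 2*(x - 4)*(x + 2) = 0. The curves meet at x = -2, 4.
On [-2, 4], v = -4*x is on top; that piece has area ∫[-2,4] (-(2*x**2 - 4*x - 16)) dx = 72.

72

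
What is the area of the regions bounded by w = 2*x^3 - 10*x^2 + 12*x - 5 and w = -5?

Set the curves equal: 2*x^3 - 10*x^2 + 12*x - 5 = -5, so 2*x^3 - 10*x^2 + 12*x = 0, which factors as 2*x*(x - 3)*(x - 2) = 0. The curves meet at x = 0, 2, 3.
On [0, 2], w = 2*x^3 - 10*x^2 + 12*x - 5 is on top; that piece has area ∫[0,2] (2*x^3 - 10*x^2 + 12*x) dx = 16/3.
On [2, 3], w = -5 is on top; that piece has area ∫[2,3] (-(2*x^3 - 10*x^2 + 12*x)) dx = 5/6.
Total enclosed area = 16/3 + 5/6 = 37/6.

37/6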